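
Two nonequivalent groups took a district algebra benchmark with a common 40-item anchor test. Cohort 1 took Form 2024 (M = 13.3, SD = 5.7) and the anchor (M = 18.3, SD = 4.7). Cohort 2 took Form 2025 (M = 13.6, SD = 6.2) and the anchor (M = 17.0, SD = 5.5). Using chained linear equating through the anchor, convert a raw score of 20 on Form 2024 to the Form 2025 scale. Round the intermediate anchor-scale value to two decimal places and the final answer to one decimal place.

Form 2024 → anchor (Cohort 1): v = (4.7/5.7)(20 − 13.3) + 18.3 = 23.82
anchor → Form 2025 (Cohort 2): y = (6.2/5.5)(23.82 − 17.0) + 13.6 = 21.3

21.3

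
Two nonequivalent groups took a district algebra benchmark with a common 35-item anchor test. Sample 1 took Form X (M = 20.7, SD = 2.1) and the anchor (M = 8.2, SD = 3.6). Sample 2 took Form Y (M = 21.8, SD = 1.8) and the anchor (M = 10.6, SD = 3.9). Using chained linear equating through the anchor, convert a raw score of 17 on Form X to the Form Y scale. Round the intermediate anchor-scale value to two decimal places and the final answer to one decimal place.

Form X → anchor (Sample 1): v = (3.6/2.1)(17 − 20.7) + 8.2 = 1.86
anchor → Form Y (Sample 2): y = (1.8/3.9)(1.86 − 10.6) + 21.8 = 17.8

17.8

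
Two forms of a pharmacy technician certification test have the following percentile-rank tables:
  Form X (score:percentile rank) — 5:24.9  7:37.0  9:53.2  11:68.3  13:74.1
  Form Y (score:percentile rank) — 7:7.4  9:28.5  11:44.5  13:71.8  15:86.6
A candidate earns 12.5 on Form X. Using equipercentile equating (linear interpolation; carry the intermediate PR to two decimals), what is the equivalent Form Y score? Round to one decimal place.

13.1

PR of 12.5 on Form X: 68.3 + (12.5 − 11)/(13 − 11) × (74.1 − 68.3) = 72.65
On Form Y, PR 72.65 falls between score 13 (PR 71.8) and 15 (PR 86.6).
Interpolate: 13 + (72.65 − 71.8)/(86.6 − 71.8) × (15 − 13) = 13.1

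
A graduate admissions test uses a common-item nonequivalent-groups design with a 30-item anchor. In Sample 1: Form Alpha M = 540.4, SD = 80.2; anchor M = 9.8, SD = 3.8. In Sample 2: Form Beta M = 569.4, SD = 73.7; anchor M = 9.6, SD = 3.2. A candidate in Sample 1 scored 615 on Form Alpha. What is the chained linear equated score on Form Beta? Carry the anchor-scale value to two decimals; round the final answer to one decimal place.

655.3

Form Alpha → anchor (Sample 1): v = (3.8/80.2)(615 − 540.4) + 9.8 = 13.33
anchor → Form Beta (Sample 2): y = (73.7/3.2)(13.33 − 9.6) + 569.4 = 655.3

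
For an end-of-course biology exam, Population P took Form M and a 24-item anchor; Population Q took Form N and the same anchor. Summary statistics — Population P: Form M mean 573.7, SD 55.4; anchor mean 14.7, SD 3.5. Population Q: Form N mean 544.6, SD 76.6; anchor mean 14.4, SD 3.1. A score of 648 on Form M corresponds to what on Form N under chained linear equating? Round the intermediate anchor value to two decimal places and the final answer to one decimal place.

Form M → anchor (Population P): v = (3.5/55.4)(648 − 573.7) + 14.7 = 19.39
anchor → Form N (Population Q): y = (76.6/3.1)(19.39 − 14.4) + 544.6 = 667.9

667.9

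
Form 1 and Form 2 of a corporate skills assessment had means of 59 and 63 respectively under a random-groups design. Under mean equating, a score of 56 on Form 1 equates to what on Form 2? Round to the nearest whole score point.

Mean equating: y = x + (M_Y − M_X) = 56 + (63 − 59) = 60

60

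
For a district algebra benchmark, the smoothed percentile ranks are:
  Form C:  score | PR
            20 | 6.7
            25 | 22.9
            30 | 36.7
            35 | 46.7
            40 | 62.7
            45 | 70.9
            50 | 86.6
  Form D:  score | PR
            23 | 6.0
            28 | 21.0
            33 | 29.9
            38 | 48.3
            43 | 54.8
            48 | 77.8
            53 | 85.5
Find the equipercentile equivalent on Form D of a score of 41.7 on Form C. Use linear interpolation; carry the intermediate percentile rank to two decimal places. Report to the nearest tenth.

45.3

PR of 41.7 on Form C: 62.7 + (41.7 − 40)/(45 − 40) × (70.9 − 62.7) = 65.49
On Form D, PR 65.49 falls between score 43 (PR 54.8) and 48 (PR 77.8).
Interpolate: 43 + (65.49 − 54.8)/(77.8 − 54.8) × (48 − 43) = 45.3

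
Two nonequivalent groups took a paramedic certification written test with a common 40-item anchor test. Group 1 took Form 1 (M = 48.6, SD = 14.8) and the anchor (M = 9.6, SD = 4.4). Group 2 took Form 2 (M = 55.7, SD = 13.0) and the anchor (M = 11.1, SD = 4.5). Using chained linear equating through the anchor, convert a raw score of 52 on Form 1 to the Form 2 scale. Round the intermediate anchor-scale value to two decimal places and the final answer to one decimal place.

Form 1 → anchor (Group 1): v = (4.4/14.8)(52 − 48.6) + 9.6 = 10.61
anchor → Form 2 (Group 2): y = (13.0/4.5)(10.61 − 11.1) + 55.7 = 54.3

54.3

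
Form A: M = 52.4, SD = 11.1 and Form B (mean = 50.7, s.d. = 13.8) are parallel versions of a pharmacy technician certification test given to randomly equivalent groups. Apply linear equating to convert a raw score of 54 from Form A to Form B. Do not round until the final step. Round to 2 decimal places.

Linear equating: y = (SD_Y/SD_X)(x − M_X) + M_Y
y = (13.8/11.1)(54 − 52.4) + 50.7
y = 1.243243 × 1.6 + 50.7 = 1.9892 + 50.7 = 52.69

52.69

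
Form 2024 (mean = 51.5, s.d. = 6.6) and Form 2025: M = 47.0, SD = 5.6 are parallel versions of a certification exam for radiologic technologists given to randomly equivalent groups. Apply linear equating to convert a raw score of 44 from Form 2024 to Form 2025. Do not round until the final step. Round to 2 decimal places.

Linear equating: y = (SD_Y/SD_X)(x − M_X) + M_Y
y = (5.6/6.6)(44 − 51.5) + 47.0
y = 0.848485 × -7.5 + 47.0 = -6.3636 + 47.0 = 40.64

40.64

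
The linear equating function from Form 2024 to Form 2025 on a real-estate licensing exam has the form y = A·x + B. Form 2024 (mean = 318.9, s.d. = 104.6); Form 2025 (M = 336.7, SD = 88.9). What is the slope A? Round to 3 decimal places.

0.850

A = SD_Y / SD_X = 88.9 / 104.6 = 0.850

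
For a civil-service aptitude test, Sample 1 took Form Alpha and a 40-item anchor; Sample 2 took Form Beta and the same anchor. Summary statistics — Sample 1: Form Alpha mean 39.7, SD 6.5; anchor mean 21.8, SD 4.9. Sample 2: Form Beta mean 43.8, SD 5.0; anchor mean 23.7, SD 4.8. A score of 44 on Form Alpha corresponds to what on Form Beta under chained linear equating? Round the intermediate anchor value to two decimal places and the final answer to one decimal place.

45.2

Form Alpha → anchor (Sample 1): v = (4.9/6.5)(44 − 39.7) + 21.8 = 25.04
anchor → Form Beta (Sample 2): y = (5.0/4.8)(25.04 − 23.7) + 43.8 = 45.2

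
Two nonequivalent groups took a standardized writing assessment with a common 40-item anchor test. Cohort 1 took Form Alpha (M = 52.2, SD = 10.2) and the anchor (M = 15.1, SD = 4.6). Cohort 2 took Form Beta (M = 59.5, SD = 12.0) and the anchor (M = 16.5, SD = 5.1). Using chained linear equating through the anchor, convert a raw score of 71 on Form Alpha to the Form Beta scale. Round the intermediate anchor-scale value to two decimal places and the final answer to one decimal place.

76.2

Form Alpha → anchor (Cohort 1): v = (4.6/10.2)(71 − 52.2) + 15.1 = 23.58
anchor → Form Beta (Cohort 2): y = (12.0/5.1)(23.58 − 16.5) + 59.5 = 76.2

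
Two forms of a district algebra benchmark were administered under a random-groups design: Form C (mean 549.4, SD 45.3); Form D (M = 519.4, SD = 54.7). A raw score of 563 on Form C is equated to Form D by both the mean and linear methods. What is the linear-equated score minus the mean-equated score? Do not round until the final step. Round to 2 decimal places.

Mean-equated: 563 + (519.4 − 549.4) = 533.00
Linear-equated: (54.7/45.3)(563 − 549.4) + 519.4 = 535.822
Difference = 535.822 − 533.00 = 2.82

2.82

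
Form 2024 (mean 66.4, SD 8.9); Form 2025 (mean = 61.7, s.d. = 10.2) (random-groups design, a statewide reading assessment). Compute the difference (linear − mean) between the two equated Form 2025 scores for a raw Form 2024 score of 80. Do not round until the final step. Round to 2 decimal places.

1.99

Mean-equated: 80 + (61.7 − 66.4) = 75.30
Linear-equated: (10.2/8.9)(80 − 66.4) + 61.7 = 77.287
Difference = 77.287 − 75.30 = 1.99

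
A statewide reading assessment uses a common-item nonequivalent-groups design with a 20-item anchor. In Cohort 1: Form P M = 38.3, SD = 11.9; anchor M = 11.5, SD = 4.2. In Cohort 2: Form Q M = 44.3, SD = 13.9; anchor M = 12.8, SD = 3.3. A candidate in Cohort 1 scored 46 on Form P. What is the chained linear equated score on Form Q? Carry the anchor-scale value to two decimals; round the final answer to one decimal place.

50.3

Form P → anchor (Cohort 1): v = (4.2/11.9)(46 − 38.3) + 11.5 = 14.22
anchor → Form Q (Cohort 2): y = (13.9/3.3)(14.22 − 12.8) + 44.3 = 50.3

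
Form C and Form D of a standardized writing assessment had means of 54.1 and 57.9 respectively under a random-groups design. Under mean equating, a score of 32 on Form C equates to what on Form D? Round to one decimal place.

Mean equating: y = x + (M_Y − M_X) = 32 + (57.9 − 54.1) = 35.8

35.8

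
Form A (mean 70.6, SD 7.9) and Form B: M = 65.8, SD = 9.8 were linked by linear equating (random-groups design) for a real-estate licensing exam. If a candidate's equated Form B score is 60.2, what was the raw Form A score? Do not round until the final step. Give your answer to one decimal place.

66.1

Invert y = (SD_Y/SD_X)(x − M_X) + M_Y:
x = (SD_X/SD_Y)(y − M_Y) + M_X = (7.9/9.8)(60.2 − 65.8) + 70.6
x = 0.806122 × -5.600 + 70.6 = 66.1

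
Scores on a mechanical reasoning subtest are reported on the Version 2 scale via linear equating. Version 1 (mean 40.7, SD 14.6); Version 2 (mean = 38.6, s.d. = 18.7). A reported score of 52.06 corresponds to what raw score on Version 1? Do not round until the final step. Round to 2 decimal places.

Invert y = (SD_Y/SD_X)(x − M_X) + M_Y:
x = (SD_X/SD_Y)(y − M_Y) + M_X = (14.6/18.7)(52.06 − 38.6) + 40.7
x = 0.780749 × 13.460 + 40.7 = 51.21

51.21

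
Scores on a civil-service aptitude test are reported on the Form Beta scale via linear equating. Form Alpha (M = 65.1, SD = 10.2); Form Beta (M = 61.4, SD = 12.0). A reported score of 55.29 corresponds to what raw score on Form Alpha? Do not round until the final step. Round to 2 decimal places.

59.91

Invert y = (SD_Y/SD_X)(x − M_X) + M_Y:
x = (SD_X/SD_Y)(y − M_Y) + M_X = (10.2/12.0)(55.29 − 61.4) + 65.1
x = 0.850000 × -6.110 + 65.1 = 59.91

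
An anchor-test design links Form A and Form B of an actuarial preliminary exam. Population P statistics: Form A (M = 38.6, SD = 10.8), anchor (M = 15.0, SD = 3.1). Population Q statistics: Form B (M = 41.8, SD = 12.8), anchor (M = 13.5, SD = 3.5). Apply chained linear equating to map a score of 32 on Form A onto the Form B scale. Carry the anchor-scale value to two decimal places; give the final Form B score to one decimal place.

Form A → anchor (Population P): v = (3.1/10.8)(32 − 38.6) + 15.0 = 13.11
anchor → Form B (Population Q): y = (12.8/3.5)(13.11 − 13.5) + 41.8 = 40.4

40.4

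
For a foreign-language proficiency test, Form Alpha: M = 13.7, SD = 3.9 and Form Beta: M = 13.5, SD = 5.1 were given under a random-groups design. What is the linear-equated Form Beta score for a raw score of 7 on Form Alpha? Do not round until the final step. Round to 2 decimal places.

Linear equating: y = (SD_Y/SD_X)(x − M_X) + M_Y
y = (5.1/3.9)(7 − 13.7) + 13.5
y = 1.307692 × -6.7 + 13.5 = -8.7615 + 13.5 = 4.74

4.74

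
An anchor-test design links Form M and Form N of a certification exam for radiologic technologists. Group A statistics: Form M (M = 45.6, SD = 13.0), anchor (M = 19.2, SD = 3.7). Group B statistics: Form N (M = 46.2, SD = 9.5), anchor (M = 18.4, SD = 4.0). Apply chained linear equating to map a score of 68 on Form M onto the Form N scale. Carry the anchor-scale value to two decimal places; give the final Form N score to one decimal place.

Form M → anchor (Group A): v = (3.7/13.0)(68 − 45.6) + 19.2 = 25.58
anchor → Form N (Group B): y = (9.5/4.0)(25.58 − 18.4) + 46.2 = 63.3

63.3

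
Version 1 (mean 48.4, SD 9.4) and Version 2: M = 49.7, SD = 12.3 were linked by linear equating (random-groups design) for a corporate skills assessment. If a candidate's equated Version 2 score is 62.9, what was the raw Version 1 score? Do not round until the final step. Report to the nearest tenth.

58.5

Invert y = (SD_Y/SD_X)(x − M_X) + M_Y:
x = (SD_X/SD_Y)(y − M_Y) + M_X = (9.4/12.3)(62.9 − 49.7) + 48.4
x = 0.764228 × 13.200 + 48.4 = 58.5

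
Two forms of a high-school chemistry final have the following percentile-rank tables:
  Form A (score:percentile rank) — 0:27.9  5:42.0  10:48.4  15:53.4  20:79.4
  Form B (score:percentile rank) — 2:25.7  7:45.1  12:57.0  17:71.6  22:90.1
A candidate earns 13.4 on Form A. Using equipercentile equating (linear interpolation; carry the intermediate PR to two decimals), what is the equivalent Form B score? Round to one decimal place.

PR of 13.4 on Form A: 48.4 + (13.4 − 10)/(15 − 10) × (53.4 − 48.4) = 51.80
On Form B, PR 51.80 falls between score 7 (PR 45.1) and 12 (PR 57.0).
Interpolate: 7 + (51.80 − 45.1)/(57.0 − 45.1) × (12 − 7) = 9.8

9.8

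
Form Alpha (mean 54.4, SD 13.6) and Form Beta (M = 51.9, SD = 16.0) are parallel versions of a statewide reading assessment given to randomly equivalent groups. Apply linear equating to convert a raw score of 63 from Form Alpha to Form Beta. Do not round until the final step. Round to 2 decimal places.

Linear equating: y = (SD_Y/SD_X)(x − M_X) + M_Y
y = (16.0/13.6)(63 − 54.4) + 51.9
y = 1.176471 × 8.6 + 51.9 = 10.1176 + 51.9 = 62.02

62.02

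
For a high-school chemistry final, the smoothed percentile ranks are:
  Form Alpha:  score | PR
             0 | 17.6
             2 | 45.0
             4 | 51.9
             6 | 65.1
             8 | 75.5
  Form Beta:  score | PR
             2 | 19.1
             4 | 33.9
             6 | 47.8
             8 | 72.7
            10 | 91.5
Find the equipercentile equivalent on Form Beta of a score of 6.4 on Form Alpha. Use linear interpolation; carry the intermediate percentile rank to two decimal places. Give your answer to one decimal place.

PR of 6.4 on Form Alpha: 65.1 + (6.4 − 6)/(8 − 6) × (75.5 − 65.1) = 67.18
On Form Beta, PR 67.18 falls between score 6 (PR 47.8) and 8 (PR 72.7).
Interpolate: 6 + (67.18 − 47.8)/(72.7 − 47.8) × (8 − 6) = 7.6

7.6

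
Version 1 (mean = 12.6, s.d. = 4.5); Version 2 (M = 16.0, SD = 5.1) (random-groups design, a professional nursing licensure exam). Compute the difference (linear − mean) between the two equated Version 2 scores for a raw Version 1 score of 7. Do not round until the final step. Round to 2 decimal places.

Mean-equated: 7 + (16.0 − 12.6) = 10.40
Linear-equated: (5.1/4.5)(7 − 12.6) + 16.0 = 9.653
Difference = 9.653 − 10.40 = -0.75

-0.75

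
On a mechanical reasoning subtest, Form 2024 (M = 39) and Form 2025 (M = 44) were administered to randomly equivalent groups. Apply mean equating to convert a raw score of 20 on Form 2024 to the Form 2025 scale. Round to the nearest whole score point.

Mean equating: y = x + (M_Y − M_X) = 20 + (44 − 39) = 25

25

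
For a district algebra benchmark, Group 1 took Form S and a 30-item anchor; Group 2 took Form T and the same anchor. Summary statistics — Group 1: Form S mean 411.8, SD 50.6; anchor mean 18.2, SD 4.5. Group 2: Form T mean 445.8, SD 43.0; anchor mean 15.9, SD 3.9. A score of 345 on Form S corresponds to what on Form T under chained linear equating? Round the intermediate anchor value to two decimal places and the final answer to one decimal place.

Form S → anchor (Group 1): v = (4.5/50.6)(345 − 411.8) + 18.2 = 12.26
anchor → Form T (Group 2): y = (43.0/3.9)(12.26 − 15.9) + 445.8 = 405.7

405.7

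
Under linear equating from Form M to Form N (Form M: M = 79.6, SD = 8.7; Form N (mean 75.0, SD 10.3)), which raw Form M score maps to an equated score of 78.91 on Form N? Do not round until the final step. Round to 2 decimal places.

Invert y = (SD_Y/SD_X)(x − M_X) + M_Y:
x = (SD_X/SD_Y)(y − M_Y) + M_X = (8.7/10.3)(78.91 − 75.0) + 79.6
x = 0.844660 × 3.910 + 79.6 = 82.90

82.90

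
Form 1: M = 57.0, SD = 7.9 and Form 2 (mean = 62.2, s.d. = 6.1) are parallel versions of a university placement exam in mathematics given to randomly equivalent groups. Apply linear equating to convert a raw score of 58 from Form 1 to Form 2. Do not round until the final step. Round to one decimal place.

63.0

Linear equating: y = (SD_Y/SD_X)(x − M_X) + M_Y
y = (6.1/7.9)(58 − 57.0) + 62.2
y = 0.772152 × 1.0 + 62.2 = 0.7722 + 62.2 = 63.0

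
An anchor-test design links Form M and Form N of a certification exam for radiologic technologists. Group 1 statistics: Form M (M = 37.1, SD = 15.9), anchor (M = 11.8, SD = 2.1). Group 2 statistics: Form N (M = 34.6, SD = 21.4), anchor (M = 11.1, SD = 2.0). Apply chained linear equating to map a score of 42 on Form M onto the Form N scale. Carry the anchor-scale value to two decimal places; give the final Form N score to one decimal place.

Form M → anchor (Group 1): v = (2.1/15.9)(42 − 37.1) + 11.8 = 12.45
anchor → Form N (Group 2): y = (21.4/2.0)(12.45 − 11.1) + 34.6 = 49.0

49.0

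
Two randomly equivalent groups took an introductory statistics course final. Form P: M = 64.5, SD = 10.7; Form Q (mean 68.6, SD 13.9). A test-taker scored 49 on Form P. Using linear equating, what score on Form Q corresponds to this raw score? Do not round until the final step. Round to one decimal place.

Linear equating: y = (SD_Y/SD_X)(x − M_X) + M_Y
y = (13.9/10.7)(49 − 64.5) + 68.6
y = 1.299065 × -15.5 + 68.6 = -20.1355 + 68.6 = 48.5

48.5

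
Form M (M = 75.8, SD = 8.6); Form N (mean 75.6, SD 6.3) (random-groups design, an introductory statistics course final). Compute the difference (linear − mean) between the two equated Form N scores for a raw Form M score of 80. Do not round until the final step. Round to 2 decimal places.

-1.12

Mean-equated: 80 + (75.6 − 75.8) = 79.80
Linear-equated: (6.3/8.6)(80 − 75.8) + 75.6 = 78.677
Difference = 78.677 − 79.80 = -1.12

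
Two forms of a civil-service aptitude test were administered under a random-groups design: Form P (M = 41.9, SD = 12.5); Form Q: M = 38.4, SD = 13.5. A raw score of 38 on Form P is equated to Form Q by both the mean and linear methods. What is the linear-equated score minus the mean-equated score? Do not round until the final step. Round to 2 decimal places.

-0.31

Mean-equated: 38 + (38.4 − 41.9) = 34.50
Linear-equated: (13.5/12.5)(38 − 41.9) + 38.4 = 34.188
Difference = 34.188 − 34.50 = -0.31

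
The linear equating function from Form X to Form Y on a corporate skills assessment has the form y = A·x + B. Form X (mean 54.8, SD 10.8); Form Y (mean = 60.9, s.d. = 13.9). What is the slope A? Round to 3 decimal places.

1.287

A = SD_Y / SD_X = 13.9 / 10.8 = 1.287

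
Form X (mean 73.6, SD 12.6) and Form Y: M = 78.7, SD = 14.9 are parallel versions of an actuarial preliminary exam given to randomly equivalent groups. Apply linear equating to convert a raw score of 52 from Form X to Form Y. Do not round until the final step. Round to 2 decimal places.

Linear equating: y = (SD_Y/SD_X)(x − M_X) + M_Y
y = (14.9/12.6)(52 − 73.6) + 78.7
y = 1.182540 × -21.6 + 78.7 = -25.5429 + 78.7 = 53.16

53.16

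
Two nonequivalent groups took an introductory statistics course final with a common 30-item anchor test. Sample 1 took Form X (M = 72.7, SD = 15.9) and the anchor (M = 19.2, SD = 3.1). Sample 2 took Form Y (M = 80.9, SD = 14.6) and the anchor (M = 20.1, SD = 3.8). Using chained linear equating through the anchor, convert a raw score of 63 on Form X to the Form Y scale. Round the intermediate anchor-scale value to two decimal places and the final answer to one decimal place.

70.2

Form X → anchor (Sample 1): v = (3.1/15.9)(63 − 72.7) + 19.2 = 17.31
anchor → Form Y (Sample 2): y = (14.6/3.8)(17.31 − 20.1) + 80.9 = 70.2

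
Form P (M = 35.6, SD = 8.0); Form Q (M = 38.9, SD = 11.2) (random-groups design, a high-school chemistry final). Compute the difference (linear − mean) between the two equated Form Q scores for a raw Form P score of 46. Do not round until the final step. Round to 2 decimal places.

Mean-equated: 46 + (38.9 − 35.6) = 49.30
Linear-equated: (11.2/8.0)(46 − 35.6) + 38.9 = 53.460
Difference = 53.460 − 49.30 = 4.16

4.16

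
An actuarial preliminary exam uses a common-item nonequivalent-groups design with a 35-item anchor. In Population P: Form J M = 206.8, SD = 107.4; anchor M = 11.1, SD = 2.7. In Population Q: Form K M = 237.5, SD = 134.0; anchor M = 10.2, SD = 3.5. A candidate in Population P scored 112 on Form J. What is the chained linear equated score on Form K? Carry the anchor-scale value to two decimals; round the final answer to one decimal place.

Form J → anchor (Population P): v = (2.7/107.4)(112 − 206.8) + 11.1 = 8.72
anchor → Form K (Population Q): y = (134.0/3.5)(8.72 − 10.2) + 237.5 = 180.8

180.8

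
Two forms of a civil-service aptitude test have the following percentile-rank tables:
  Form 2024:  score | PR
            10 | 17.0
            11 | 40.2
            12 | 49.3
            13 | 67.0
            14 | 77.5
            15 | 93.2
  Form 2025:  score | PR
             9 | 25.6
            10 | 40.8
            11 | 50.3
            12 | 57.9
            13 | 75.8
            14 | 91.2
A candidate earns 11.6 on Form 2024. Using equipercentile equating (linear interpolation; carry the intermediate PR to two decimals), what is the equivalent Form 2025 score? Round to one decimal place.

10.5

PR of 11.6 on Form 2024: 40.2 + (11.6 − 11)/(12 − 11) × (49.3 − 40.2) = 45.66
On Form 2025, PR 45.66 falls between score 10 (PR 40.8) and 11 (PR 50.3).
Interpolate: 10 + (45.66 − 40.8)/(50.3 − 40.8) × (11 − 10) = 10.5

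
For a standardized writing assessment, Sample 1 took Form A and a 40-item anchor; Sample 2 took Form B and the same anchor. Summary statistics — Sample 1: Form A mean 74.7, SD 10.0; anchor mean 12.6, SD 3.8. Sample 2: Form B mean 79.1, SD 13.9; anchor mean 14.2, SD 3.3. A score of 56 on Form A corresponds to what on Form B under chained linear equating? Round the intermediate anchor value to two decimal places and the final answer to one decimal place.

42.4

Form A → anchor (Sample 1): v = (3.8/10.0)(56 − 74.7) + 12.6 = 5.49
anchor → Form B (Sample 2): y = (13.9/3.3)(5.49 − 14.2) + 79.1 = 42.4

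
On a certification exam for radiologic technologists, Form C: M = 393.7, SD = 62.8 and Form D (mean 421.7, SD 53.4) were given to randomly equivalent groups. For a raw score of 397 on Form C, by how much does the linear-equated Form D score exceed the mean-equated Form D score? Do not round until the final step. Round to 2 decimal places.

-0.49

Mean-equated: 397 + (421.7 − 393.7) = 425.00
Linear-equated: (53.4/62.8)(397 − 393.7) + 421.7 = 424.506
Difference = 424.506 − 425.00 = -0.49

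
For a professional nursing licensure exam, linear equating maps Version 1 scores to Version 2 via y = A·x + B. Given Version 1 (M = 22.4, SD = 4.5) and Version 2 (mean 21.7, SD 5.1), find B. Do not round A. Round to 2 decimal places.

-3.69

A = SD_Y / SD_X = 5.1 / 4.5 = 1.133333
B = M_Y − A·M_X = 21.7 − 1.133333 × 22.4 = -3.69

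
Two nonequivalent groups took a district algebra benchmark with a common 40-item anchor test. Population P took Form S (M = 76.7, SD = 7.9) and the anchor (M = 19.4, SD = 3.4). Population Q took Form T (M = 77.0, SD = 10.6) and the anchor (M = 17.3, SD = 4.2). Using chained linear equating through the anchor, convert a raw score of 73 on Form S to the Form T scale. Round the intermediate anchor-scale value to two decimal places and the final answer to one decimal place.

78.3

Form S → anchor (Population P): v = (3.4/7.9)(73 − 76.7) + 19.4 = 17.81
anchor → Form T (Population Q): y = (10.6/4.2)(17.81 − 17.3) + 77.0 = 78.3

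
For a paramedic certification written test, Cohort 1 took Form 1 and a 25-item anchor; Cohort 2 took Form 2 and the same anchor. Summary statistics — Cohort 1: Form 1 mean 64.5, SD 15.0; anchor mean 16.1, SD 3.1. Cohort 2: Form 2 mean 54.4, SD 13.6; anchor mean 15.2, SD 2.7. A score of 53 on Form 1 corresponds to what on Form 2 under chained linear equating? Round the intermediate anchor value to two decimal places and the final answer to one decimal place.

Form 1 → anchor (Cohort 1): v = (3.1/15.0)(53 − 64.5) + 16.1 = 13.72
anchor → Form 2 (Cohort 2): y = (13.6/2.7)(13.72 − 15.2) + 54.4 = 46.9

46.9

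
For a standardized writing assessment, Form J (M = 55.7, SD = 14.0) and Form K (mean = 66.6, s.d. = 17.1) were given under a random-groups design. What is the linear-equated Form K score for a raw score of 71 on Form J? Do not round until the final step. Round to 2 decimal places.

Linear equating: y = (SD_Y/SD_X)(x − M_X) + M_Y
y = (17.1/14.0)(71 − 55.7) + 66.6
y = 1.221429 × 15.3 + 66.6 = 18.6879 + 66.6 = 85.29

85.29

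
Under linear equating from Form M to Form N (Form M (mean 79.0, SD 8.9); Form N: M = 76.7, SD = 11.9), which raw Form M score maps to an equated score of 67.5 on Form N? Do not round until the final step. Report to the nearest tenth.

Invert y = (SD_Y/SD_X)(x − M_X) + M_Y:
x = (SD_X/SD_Y)(y − M_Y) + M_X = (8.9/11.9)(67.5 − 76.7) + 79.0
x = 0.747899 × -9.200 + 79.0 = 72.1

72.1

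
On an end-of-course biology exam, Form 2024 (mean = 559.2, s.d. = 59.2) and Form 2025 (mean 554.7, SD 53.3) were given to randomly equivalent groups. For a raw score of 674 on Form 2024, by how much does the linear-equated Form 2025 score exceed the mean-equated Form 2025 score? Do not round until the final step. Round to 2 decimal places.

-11.44

Mean-equated: 674 + (554.7 − 559.2) = 669.50
Linear-equated: (53.3/59.2)(674 − 559.2) + 554.7 = 658.059
Difference = 658.059 − 669.50 = -11.44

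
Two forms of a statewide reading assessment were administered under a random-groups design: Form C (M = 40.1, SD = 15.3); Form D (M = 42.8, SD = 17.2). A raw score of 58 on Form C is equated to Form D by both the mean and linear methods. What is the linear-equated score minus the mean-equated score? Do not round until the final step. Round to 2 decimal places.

2.22

Mean-equated: 58 + (42.8 − 40.1) = 60.70
Linear-equated: (17.2/15.3)(58 − 40.1) + 42.8 = 62.923
Difference = 62.923 − 60.70 = 2.22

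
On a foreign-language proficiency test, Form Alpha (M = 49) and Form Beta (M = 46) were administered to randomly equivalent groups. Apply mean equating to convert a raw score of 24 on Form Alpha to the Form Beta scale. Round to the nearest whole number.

21

Mean equating: y = x + (M_Y − M_X) = 24 + (46 − 49) = 21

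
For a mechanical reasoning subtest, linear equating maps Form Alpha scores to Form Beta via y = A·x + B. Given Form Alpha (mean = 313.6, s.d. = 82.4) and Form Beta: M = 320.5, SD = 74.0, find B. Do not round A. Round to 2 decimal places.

A = SD_Y / SD_X = 74.0 / 82.4 = 0.898058
B = M_Y − A·M_X = 320.5 − 0.898058 × 313.6 = 38.87

38.87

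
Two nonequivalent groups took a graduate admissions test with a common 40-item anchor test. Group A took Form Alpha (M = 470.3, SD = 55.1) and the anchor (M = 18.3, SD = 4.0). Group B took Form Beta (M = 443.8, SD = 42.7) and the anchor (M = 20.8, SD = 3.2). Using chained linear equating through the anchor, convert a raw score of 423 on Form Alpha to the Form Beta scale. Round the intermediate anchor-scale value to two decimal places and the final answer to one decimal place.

364.7

Form Alpha → anchor (Group A): v = (4.0/55.1)(423 − 470.3) + 18.3 = 14.87
anchor → Form Beta (Group B): y = (42.7/3.2)(14.87 − 20.8) + 443.8 = 364.7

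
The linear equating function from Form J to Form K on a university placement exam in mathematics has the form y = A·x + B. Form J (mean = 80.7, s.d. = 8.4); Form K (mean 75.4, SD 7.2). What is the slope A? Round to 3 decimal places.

0.857

A = SD_Y / SD_X = 7.2 / 8.4 = 0.857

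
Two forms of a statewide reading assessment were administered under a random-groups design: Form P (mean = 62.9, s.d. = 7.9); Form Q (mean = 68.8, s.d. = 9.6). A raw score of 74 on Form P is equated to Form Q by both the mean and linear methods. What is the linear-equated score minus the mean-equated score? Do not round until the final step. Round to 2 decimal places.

2.39

Mean-equated: 74 + (68.8 − 62.9) = 79.90
Linear-equated: (9.6/7.9)(74 − 62.9) + 68.8 = 82.289
Difference = 82.289 − 79.90 = 2.39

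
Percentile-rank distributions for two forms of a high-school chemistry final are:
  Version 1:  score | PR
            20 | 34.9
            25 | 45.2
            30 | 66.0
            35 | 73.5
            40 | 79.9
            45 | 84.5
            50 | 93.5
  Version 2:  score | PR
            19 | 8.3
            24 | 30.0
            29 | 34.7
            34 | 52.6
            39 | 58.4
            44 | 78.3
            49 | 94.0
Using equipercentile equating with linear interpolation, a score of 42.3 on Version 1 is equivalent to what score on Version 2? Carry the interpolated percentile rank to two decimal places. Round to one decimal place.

45.2

PR of 42.3 on Version 1: 79.9 + (42.3 − 40)/(45 − 40) × (84.5 − 79.9) = 82.02
On Version 2, PR 82.02 falls between score 44 (PR 78.3) and 49 (PR 94.0).
Interpolate: 44 + (82.02 − 78.3)/(94.0 − 78.3) × (49 − 44) = 45.2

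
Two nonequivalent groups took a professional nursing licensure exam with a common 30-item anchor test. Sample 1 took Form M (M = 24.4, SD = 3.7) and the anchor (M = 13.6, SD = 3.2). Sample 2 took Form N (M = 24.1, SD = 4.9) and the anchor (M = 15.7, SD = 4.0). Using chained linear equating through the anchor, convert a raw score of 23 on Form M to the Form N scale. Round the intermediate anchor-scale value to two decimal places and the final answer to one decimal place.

20.0

Form M → anchor (Sample 1): v = (3.2/3.7)(23 − 24.4) + 13.6 = 12.39
anchor → Form N (Sample 2): y = (4.9/4.0)(12.39 − 15.7) + 24.1 = 20.0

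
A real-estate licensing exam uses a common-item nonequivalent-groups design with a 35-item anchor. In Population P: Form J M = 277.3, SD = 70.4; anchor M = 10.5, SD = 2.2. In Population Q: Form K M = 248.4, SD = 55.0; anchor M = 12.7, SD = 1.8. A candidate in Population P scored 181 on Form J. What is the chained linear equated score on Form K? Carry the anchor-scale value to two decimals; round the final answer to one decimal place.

Form J → anchor (Population P): v = (2.2/70.4)(181 − 277.3) + 10.5 = 7.49
anchor → Form K (Population Q): y = (55.0/1.8)(7.49 − 12.7) + 248.4 = 89.2

89.2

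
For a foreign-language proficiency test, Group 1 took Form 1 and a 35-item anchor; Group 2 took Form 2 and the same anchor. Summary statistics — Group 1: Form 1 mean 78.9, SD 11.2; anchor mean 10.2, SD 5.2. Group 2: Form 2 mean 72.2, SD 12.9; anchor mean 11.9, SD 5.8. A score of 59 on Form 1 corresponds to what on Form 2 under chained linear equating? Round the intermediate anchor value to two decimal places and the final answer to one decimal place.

Form 1 → anchor (Group 1): v = (5.2/11.2)(59 − 78.9) + 10.2 = 0.96
anchor → Form 2 (Group 2): y = (12.9/5.8)(0.96 − 11.9) + 72.2 = 47.9

47.9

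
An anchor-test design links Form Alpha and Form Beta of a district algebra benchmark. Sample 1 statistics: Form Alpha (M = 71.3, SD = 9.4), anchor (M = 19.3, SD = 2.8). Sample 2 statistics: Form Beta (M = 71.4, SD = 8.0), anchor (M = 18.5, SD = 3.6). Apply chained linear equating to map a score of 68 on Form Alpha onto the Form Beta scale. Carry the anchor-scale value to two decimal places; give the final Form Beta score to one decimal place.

Form Alpha → anchor (Sample 1): v = (2.8/9.4)(68 − 71.3) + 19.3 = 18.32
anchor → Form Beta (Sample 2): y = (8.0/3.6)(18.32 − 18.5) + 71.4 = 71.0

71.0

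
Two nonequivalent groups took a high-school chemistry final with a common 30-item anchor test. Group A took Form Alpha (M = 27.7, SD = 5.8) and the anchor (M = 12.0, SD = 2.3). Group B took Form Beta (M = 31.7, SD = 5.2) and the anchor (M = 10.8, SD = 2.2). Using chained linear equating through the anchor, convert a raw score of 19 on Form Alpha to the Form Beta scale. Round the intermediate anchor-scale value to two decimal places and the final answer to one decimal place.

Form Alpha → anchor (Group A): v = (2.3/5.8)(19 − 27.7) + 12.0 = 8.55
anchor → Form Beta (Group B): y = (5.2/2.2)(8.55 − 10.8) + 31.7 = 26.4

26.4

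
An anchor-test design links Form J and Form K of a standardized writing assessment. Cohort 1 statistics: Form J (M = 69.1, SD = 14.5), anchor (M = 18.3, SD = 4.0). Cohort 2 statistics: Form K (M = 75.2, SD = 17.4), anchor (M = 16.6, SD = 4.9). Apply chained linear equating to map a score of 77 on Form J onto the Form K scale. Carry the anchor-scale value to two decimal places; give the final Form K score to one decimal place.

Form J → anchor (Cohort 1): v = (4.0/14.5)(77 − 69.1) + 18.3 = 20.48
anchor → Form K (Cohort 2): y = (17.4/4.9)(20.48 − 16.6) + 75.2 = 89.0

89.0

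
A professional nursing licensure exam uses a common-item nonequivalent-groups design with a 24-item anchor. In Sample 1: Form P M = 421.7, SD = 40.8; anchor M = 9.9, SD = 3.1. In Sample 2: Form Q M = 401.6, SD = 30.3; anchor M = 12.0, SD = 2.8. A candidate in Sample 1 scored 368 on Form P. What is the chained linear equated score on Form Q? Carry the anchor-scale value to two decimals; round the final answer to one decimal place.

Form P → anchor (Sample 1): v = (3.1/40.8)(368 − 421.7) + 9.9 = 5.82
anchor → Form Q (Sample 2): y = (30.3/2.8)(5.82 − 12.0) + 401.6 = 334.7

334.7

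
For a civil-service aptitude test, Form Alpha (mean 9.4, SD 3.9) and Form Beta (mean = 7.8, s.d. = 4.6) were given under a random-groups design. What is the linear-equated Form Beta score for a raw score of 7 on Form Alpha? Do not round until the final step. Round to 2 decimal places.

4.97

Linear equating: y = (SD_Y/SD_X)(x − M_X) + M_Y
y = (4.6/3.9)(7 − 9.4) + 7.8
y = 1.179487 × -2.4 + 7.8 = -2.8308 + 7.8 = 4.97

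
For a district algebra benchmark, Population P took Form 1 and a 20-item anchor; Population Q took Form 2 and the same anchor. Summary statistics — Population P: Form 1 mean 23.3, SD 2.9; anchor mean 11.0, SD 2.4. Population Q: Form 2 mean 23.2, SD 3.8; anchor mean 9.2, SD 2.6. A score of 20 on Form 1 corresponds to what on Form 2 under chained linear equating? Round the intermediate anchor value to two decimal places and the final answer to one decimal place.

21.8

Form 1 → anchor (Population P): v = (2.4/2.9)(20 − 23.3) + 11.0 = 8.27
anchor → Form 2 (Population Q): y = (3.8/2.6)(8.27 − 9.2) + 23.2 = 21.8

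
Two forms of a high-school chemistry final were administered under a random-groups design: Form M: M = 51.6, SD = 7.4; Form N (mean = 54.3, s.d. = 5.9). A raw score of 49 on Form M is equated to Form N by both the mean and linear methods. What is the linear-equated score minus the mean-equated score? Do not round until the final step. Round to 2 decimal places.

Mean-equated: 49 + (54.3 − 51.6) = 51.70
Linear-equated: (5.9/7.4)(49 − 51.6) + 54.3 = 52.227
Difference = 52.227 − 51.70 = 0.53

0.53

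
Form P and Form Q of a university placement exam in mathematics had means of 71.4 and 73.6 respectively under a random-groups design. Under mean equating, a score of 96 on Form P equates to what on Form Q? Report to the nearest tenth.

Mean equating: y = x + (M_Y − M_X) = 96 + (73.6 − 71.4) = 98.2

98.2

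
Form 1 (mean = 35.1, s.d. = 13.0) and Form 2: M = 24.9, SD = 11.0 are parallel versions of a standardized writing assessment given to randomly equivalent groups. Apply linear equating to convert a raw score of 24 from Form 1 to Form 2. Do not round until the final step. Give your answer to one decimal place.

Linear equating: y = (SD_Y/SD_X)(x − M_X) + M_Y
y = (11.0/13.0)(24 − 35.1) + 24.9
y = 0.846154 × -11.1 + 24.9 = -9.3923 + 24.9 = 15.5

15.5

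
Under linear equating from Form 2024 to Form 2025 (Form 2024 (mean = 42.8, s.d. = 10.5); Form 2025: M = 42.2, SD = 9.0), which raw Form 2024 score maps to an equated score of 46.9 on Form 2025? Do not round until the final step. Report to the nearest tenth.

48.3

Invert y = (SD_Y/SD_X)(x − M_X) + M_Y:
x = (SD_X/SD_Y)(y − M_Y) + M_X = (10.5/9.0)(46.9 − 42.2) + 42.8
x = 1.166667 × 4.700 + 42.8 = 48.3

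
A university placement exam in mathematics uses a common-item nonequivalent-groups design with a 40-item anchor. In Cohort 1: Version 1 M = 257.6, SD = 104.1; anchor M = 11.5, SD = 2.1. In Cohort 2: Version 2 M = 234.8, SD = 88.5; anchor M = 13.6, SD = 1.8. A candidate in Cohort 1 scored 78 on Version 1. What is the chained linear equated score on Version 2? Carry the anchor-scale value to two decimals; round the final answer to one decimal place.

-46.4

Version 1 → anchor (Cohort 1): v = (2.1/104.1)(78 − 257.6) + 11.5 = 7.88
anchor → Version 2 (Cohort 2): y = (88.5/1.8)(7.88 − 13.6) + 234.8 = -46.4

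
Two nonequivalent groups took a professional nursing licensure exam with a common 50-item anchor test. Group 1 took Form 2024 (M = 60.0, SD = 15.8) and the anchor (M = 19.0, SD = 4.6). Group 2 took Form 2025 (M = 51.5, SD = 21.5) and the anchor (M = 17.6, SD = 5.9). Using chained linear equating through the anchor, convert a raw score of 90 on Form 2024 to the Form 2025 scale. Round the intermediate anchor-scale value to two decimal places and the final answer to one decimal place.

88.4

Form 2024 → anchor (Group 1): v = (4.6/15.8)(90 − 60.0) + 19.0 = 27.73
anchor → Form 2025 (Group 2): y = (21.5/5.9)(27.73 − 17.6) + 51.5 = 88.4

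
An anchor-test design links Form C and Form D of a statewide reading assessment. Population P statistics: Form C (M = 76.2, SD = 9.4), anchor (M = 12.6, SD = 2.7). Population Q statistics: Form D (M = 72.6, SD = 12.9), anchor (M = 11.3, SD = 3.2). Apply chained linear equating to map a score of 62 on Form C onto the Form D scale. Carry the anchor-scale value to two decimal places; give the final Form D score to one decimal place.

Form C → anchor (Population P): v = (2.7/9.4)(62 − 76.2) + 12.6 = 8.52
anchor → Form D (Population Q): y = (12.9/3.2)(8.52 − 11.3) + 72.6 = 61.4

61.4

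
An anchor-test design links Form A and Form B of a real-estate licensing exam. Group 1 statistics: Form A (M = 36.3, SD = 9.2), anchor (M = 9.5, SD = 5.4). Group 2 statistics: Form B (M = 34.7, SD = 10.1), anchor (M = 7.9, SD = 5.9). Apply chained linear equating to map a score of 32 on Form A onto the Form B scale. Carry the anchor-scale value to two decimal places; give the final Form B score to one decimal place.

33.1

Form A → anchor (Group 1): v = (5.4/9.2)(32 − 36.3) + 9.5 = 6.98
anchor → Form B (Group 2): y = (10.1/5.9)(6.98 − 7.9) + 34.7 = 33.1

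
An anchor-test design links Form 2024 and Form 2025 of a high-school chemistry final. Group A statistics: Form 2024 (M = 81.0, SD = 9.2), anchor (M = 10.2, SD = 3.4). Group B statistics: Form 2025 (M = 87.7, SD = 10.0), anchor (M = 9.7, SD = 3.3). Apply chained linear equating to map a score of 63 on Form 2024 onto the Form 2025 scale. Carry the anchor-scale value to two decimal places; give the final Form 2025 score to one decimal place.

Form 2024 → anchor (Group A): v = (3.4/9.2)(63 − 81.0) + 10.2 = 3.55
anchor → Form 2025 (Group B): y = (10.0/3.3)(3.55 − 9.7) + 87.7 = 69.1

69.1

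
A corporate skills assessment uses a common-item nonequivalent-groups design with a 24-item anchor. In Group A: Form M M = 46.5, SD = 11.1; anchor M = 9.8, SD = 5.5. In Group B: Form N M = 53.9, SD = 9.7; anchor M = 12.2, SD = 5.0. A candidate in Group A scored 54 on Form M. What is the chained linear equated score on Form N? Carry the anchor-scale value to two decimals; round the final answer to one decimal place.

56.5

Form M → anchor (Group A): v = (5.5/11.1)(54 − 46.5) + 9.8 = 13.52
anchor → Form N (Group B): y = (9.7/5.0)(13.52 − 12.2) + 53.9 = 56.5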